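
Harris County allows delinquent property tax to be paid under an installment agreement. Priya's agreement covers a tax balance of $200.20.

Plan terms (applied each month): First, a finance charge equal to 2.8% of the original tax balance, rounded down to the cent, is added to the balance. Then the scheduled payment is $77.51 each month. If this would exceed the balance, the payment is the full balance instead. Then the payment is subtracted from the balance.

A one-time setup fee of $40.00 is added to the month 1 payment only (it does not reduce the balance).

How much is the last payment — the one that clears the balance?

$61.98

Month 1: opening $200.20; interest $5.60 → $205.80; payment $77.51 (+ $40.00 fee); balance $128.29
Month 2: opening $128.29; interest $5.60 → $133.89; payment $77.51; balance $56.38
Month 3: opening $56.38; interest $5.60 → $61.98; payment $61.98; balance $0.00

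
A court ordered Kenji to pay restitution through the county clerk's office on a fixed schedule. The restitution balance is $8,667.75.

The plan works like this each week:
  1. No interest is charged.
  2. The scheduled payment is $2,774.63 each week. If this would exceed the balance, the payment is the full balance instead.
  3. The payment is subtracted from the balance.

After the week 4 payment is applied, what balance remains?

# | Opening | Payment | End bal
1 | $8,667.75 | $2,774.63 | $5,893.12
2 | $5,893.12 | $2,774.63 | $3,118.49
3 | $3,118.49 | $2,774.63 | $343.86
4 | $343.86 | $343.86 | $0.00

$0.00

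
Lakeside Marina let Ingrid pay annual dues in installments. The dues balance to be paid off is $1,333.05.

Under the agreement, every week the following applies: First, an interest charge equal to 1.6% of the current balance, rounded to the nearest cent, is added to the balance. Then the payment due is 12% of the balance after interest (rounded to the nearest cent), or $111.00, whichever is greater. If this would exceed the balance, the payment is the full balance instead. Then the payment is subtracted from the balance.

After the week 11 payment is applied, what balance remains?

Week 1: $1,333.05 +$21.33 interest = $1,354.38; pay $162.53 → $1,191.85
Week 2: $1,191.85 +$19.07 interest = $1,210.92; pay $145.31 → $1,065.61
Week 3: $1,065.61 +$17.05 interest = $1,082.66; pay $129.92 → $952.74
Week 4: $952.74 +$15.24 interest = $967.98; pay $116.16 → $851.82
Week 5: $851.82 +$13.63 interest = $865.45; pay $111.00 → $754.45
Week 6: $754.45 +$12.07 interest = $766.52; pay $111.00 → $655.52
Week 7: $655.52 +$10.49 interest = $666.01; pay $111.00 → $555.01
Week 8: $555.01 +$8.88 interest = $563.89; pay $111.00 → $452.89
Week 9: $452.89 +$7.25 interest = $460.14; pay $111.00 → $349.14
Week 10: $349.14 +$5.59 interest = $354.73; pay $111.00 → $243.73
Week 11: $243.73 +$3.90 interest = $247.63; pay $111.00 → $136.63

$136.63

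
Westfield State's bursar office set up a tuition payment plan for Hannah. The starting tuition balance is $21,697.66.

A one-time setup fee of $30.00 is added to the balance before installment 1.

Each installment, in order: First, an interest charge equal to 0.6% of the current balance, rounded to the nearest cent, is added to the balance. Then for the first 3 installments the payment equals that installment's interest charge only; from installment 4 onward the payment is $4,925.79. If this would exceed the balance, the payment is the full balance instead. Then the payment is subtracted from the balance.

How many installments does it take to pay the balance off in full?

8

Installment 1: $21,727.66 +$130.37 interest = $21,858.03; pay $130.37 → $21,727.66
Installment 2: $21,727.66 +$130.37 interest = $21,858.03; pay $130.37 → $21,727.66
Installment 3: $21,727.66 +$130.37 interest = $21,858.03; pay $130.37 → $21,727.66
Installment 4: $21,727.66 +$130.37 interest = $21,858.03; pay $4,925.79 → $16,932.24
Installment 5: $16,932.24 +$101.59 interest = $17,033.83; pay $4,925.79 → $12,108.04
Installment 6: $12,108.04 +$72.65 interest = $12,180.69; pay $4,925.79 → $7,254.90
Installment 7: $7,254.90 +$43.53 interest = $7,298.43; pay $4,925.79 → $2,372.64
Installment 8: $2,372.64 +$14.24 interest = $2,386.88; pay $2,386.88 → $0.00
Balance reaches $0.00 in installment 8.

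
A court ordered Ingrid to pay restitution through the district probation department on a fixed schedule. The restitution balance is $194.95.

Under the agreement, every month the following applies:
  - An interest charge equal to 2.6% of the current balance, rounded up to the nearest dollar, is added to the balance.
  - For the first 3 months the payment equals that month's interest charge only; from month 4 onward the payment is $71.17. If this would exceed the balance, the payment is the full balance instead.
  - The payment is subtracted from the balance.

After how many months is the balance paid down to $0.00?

6

Month 1: $194.95 +$6.00 interest = $200.95; pay $6.00 → $194.95
Month 2: $194.95 +$6.00 interest = $200.95; pay $6.00 → $194.95
Month 3: $194.95 +$6.00 interest = $200.95; pay $6.00 → $194.95
Month 4: $194.95 +$6.00 interest = $200.95; pay $71.17 → $129.78
Month 5: $129.78 +$4.00 interest = $133.78; pay $71.17 → $62.61
Month 6: $62.61 +$2.00 interest = $64.61; pay $64.61 → $0.00
Balance reaches $0.00 in month 6.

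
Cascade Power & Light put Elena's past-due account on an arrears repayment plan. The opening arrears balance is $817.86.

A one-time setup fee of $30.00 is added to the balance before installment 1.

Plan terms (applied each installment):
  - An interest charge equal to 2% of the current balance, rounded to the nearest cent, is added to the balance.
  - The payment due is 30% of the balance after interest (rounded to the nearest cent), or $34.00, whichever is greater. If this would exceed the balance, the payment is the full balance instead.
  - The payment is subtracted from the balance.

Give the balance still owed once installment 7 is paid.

$80.21

Installment 1: opening $847.86; interest $16.96 → $864.82; payment $259.45; balance $605.37
Installment 2: opening $605.37; interest $12.11 → $617.48; payment $185.24; balance $432.24
Installment 3: opening $432.24; interest $8.64 → $440.88; payment $132.26; balance $308.62
Installment 4: opening $308.62; interest $6.17 → $314.79; payment $94.44; balance $220.35
Installment 5: opening $220.35; interest $4.41 → $224.76; payment $67.43; balance $157.33
Installment 6: opening $157.33; interest $3.15 → $160.48; payment $48.14; balance $112.34
Installment 7: opening $112.34; interest $2.25 → $114.59; payment $34.38; balance $80.21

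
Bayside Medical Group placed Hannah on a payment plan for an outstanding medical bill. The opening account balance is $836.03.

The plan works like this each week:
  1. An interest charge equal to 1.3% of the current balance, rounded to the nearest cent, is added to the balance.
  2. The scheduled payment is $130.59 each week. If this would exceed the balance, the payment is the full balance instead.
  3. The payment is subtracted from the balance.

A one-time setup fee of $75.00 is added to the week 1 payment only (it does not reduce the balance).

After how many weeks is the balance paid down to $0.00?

7

Week 1: opening $836.03; interest $10.87 → $846.90; payment $130.59 (+ $75.00 fee); balance $716.31
Week 2: opening $716.31; interest $9.31 → $725.62; payment $130.59; balance $595.03
Week 3: opening $595.03; interest $7.74 → $602.77; payment $130.59; balance $472.18
Week 4: opening $472.18; interest $6.14 → $478.32; payment $130.59; balance $347.73
Week 5: opening $347.73; interest $4.52 → $352.25; payment $130.59; balance $221.66
Week 6: opening $221.66; interest $2.88 → $224.54; payment $130.59; balance $93.95
Week 7: opening $93.95; interest $1.22 → $95.17; payment $95.17; balance $0.00
Balance reaches $0.00 in week 7.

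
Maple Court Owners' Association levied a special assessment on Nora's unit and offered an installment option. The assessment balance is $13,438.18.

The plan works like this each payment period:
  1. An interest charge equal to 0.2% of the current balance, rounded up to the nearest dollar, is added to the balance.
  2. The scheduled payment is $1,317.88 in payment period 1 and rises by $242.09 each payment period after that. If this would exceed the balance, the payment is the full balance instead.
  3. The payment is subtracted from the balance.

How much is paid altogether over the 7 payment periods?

$13,559.18

# | Opening | Interest | Payment | End bal
1 | $13,438.18 | $27.00 | $1,317.88 | $12,147.30
2 | $12,147.30 | $25.00 | $1,559.97 | $10,612.33
3 | $10,612.33 | $22.00 | $1,802.06 | $8,832.27
4 | $8,832.27 | $18.00 | $2,044.15 | $6,806.12
5 | $6,806.12 | $14.00 | $2,286.24 | $4,533.88
6 | $4,533.88 | $10.00 | $2,528.33 | $2,015.55
7 | $2,015.55 | $5.00 | $2,020.55 | $0.00
Total paid: $13,559.18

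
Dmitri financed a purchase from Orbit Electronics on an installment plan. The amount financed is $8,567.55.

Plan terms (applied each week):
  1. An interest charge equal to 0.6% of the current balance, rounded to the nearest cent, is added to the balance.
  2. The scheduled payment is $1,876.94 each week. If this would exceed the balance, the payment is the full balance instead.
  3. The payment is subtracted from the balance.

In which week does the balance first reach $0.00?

5

Week 1: opening $8,567.55; interest $51.41 → $8,618.96; payment $1,876.94; balance $6,742.02
Week 2: opening $6,742.02; interest $40.45 → $6,782.47; payment $1,876.94; balance $4,905.53
Week 3: opening $4,905.53; interest $29.43 → $4,934.96; payment $1,876.94; balance $3,058.02
Week 4: opening $3,058.02; interest $18.35 → $3,076.37; payment $1,876.94; balance $1,199.43
Week 5: opening $1,199.43; interest $7.20 → $1,206.63; payment $1,206.63; balance $0.00
Balance reaches $0.00 in week 5.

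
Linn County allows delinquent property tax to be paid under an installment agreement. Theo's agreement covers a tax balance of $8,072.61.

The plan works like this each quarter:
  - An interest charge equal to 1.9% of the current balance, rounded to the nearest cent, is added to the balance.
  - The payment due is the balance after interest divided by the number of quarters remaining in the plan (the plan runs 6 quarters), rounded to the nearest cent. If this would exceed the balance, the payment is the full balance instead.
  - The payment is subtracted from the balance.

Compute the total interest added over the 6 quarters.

Quarter 1: opening $8,072.61; interest $153.38 → $8,225.99; payment $1,371.00; balance $6,854.99
Quarter 2: opening $6,854.99; interest $130.24 → $6,985.23; payment $1,397.05; balance $5,588.18
Quarter 3: opening $5,588.18; interest $106.18 → $5,694.36; payment $1,423.59; balance $4,270.77
Quarter 4: opening $4,270.77; interest $81.14 → $4,351.91; payment $1,450.64; balance $2,901.27
Quarter 5: opening $2,901.27; interest $55.12 → $2,956.39; payment $1,478.20; balance $1,478.19
Quarter 6: opening $1,478.19; interest $28.09 → $1,506.28; payment $1,506.28; balance $0.00
Total interest: $153.38 + $130.24 + $106.18 + $81.14 + $55.12 + $28.09 = $554.15

$554.15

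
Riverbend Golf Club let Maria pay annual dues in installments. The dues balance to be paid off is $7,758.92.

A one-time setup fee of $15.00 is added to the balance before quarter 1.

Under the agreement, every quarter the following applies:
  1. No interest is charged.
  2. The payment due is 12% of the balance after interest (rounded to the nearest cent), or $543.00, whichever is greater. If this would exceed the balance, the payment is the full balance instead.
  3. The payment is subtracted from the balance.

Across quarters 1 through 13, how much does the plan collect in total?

$7,773.92

# | Opening | Payment | End bal
1 | $7,773.92 | $932.87 | $6,841.05
2 | $6,841.05 | $820.93 | $6,020.12
3 | $6,020.12 | $722.41 | $5,297.71
4 | $5,297.71 | $635.73 | $4,661.98
5 | $4,661.98 | $559.44 | $4,102.54
6 | $4,102.54 | $543.00 | $3,559.54
7 | $3,559.54 | $543.00 | $3,016.54
8 | $3,016.54 | $543.00 | $2,473.54
9 | $2,473.54 | $543.00 | $1,930.54
10 | $1,930.54 | $543.00 | $1,387.54
11 | $1,387.54 | $543.00 | $844.54
12 | $844.54 | $543.00 | $301.54
13 | $301.54 | $301.54 | $0.00
Total paid: $7,773.92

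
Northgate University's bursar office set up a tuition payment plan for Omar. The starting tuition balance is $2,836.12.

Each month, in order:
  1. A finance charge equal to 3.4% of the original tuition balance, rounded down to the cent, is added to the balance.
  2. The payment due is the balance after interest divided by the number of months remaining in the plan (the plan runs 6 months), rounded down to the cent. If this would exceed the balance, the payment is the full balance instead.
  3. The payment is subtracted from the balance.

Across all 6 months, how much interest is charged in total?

Month 1: $2,836.12 +$96.42 interest = $2,932.54; pay $488.75 → $2,443.79
Month 2: $2,443.79 +$96.42 interest = $2,540.21; pay $508.04 → $2,032.17
Month 3: $2,032.17 +$96.42 interest = $2,128.59; pay $532.14 → $1,596.45
Month 4: $1,596.45 +$96.42 interest = $1,692.87; pay $564.29 → $1,128.58
Month 5: $1,128.58 +$96.42 interest = $1,225.00; pay $612.50 → $612.50
Month 6: $612.50 +$96.42 interest = $708.92; pay $708.92 → $0.00
Total interest: $96.42 + $96.42 + $96.42 + $96.42 + $96.42 + $96.42 = $578.52

$578.52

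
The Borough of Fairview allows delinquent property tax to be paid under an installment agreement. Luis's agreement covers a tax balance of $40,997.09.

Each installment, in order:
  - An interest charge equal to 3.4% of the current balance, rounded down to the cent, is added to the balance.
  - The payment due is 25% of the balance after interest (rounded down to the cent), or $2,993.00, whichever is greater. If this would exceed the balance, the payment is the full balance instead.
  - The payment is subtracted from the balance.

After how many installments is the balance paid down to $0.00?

Installment 1: $40,997.09 +$1,393.90 interest = $42,390.99; pay $10,597.74 → $31,793.25
Installment 2: $31,793.25 +$1,080.97 interest = $32,874.22; pay $8,218.55 → $24,655.67
Installment 3: $24,655.67 +$838.29 interest = $25,493.96; pay $6,373.49 → $19,120.47
Installment 4: $19,120.47 +$650.09 interest = $19,770.56; pay $4,942.64 → $14,827.92
Installment 5: $14,827.92 +$504.14 interest = $15,332.06; pay $3,833.01 → $11,499.05
Installment 6: $11,499.05 +$390.96 interest = $11,890.01; pay $2,993.00 → $8,897.01
Installment 7: $8,897.01 +$302.49 interest = $9,199.50; pay $2,993.00 → $6,206.50
Installment 8: $6,206.50 +$211.02 interest = $6,417.52; pay $2,993.00 → $3,424.52
Installment 9: $3,424.52 +$116.43 interest = $3,540.95; pay $2,993.00 → $547.95
Installment 10: $547.95 +$18.63 interest = $566.58; pay $566.58 → $0.00
Balance reaches $0.00 in installment 10.

10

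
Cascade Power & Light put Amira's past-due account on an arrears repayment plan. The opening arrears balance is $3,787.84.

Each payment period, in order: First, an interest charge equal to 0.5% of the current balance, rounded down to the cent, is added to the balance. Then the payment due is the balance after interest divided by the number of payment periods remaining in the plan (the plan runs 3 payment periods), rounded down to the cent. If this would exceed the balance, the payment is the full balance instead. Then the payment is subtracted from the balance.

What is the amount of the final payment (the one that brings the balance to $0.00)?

$1,281.64

# | Opening | Interest | Payment | End bal
1 | $3,787.84 | $18.93 | $1,268.92 | $2,537.85
2 | $2,537.85 | $12.68 | $1,275.26 | $1,275.27
3 | $1,275.27 | $6.37 | $1,281.64 | $0.00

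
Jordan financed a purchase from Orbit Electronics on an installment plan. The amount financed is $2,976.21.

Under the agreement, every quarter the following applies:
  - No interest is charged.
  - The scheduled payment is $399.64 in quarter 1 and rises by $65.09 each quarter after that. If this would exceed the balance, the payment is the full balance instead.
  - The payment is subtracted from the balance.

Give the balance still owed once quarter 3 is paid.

$1,582.02

Quarter 1: opening $2,976.21; payment $399.64; balance $2,576.57
Quarter 2: opening $2,576.57; payment $464.73; balance $2,111.84
Quarter 3: opening $2,111.84; payment $529.82; balance $1,582.02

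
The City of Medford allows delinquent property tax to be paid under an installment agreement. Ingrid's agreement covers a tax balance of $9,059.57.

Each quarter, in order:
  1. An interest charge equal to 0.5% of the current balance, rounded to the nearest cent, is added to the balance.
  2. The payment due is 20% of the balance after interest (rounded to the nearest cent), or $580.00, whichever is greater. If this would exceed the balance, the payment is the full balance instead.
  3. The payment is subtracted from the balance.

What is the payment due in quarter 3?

Quarter 1: opening $9,059.57; interest $45.30 → $9,104.87; payment $1,820.97; balance $7,283.90
Quarter 2: opening $7,283.90; interest $36.42 → $7,320.32; payment $1,464.06; balance $5,856.26
Quarter 3: opening $5,856.26; interest $29.28 → $5,885.54; payment $1,177.11; balance $4,708.43

$1,177.11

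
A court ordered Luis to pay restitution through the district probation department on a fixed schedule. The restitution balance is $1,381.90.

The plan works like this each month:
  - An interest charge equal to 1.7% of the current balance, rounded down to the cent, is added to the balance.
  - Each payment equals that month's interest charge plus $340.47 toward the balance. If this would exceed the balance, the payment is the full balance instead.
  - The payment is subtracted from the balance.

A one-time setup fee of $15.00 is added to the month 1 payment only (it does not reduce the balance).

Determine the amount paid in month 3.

Month 1: opening $1,381.90; interest $23.49 → $1,405.39; payment $363.96 (+ $15.00 fee); balance $1,041.43
Month 2: opening $1,041.43; interest $17.70 → $1,059.13; payment $358.17; balance $700.96
Month 3: opening $700.96; interest $11.91 → $712.87; payment $352.38; balance $360.49

$352.38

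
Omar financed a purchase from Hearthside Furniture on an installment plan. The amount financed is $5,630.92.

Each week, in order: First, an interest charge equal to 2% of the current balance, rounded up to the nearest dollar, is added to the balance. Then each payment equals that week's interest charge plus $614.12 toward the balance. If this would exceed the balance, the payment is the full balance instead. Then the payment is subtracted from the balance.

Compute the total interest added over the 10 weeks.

$579.00

Week 1: opening $5,630.92; interest $113.00 → $5,743.92; payment $727.12; balance $5,016.80
Week 2: opening $5,016.80; interest $101.00 → $5,117.80; payment $715.12; balance $4,402.68
Week 3: opening $4,402.68; interest $89.00 → $4,491.68; payment $703.12; balance $3,788.56
Week 4: opening $3,788.56; interest $76.00 → $3,864.56; payment $690.12; balance $3,174.44
Week 5: opening $3,174.44; interest $64.00 → $3,238.44; payment $678.12; balance $2,560.32
Week 6: opening $2,560.32; interest $52.00 → $2,612.32; payment $666.12; balance $1,946.20
Week 7: opening $1,946.20; interest $39.00 → $1,985.20; payment $653.12; balance $1,332.08
Week 8: opening $1,332.08; interest $27.00 → $1,359.08; payment $641.12; balance $717.96
Week 9: opening $717.96; interest $15.00 → $732.96; payment $629.12; balance $103.84
Week 10: opening $103.84; interest $3.00 → $106.84; payment $106.84; balance $0.00
Total interest: $113.00 + $101.00 + $89.00 + $76.00 + $64.00 + $52.00 + $39.00 + $27.00 + $15.00 + $3.00 = $579.00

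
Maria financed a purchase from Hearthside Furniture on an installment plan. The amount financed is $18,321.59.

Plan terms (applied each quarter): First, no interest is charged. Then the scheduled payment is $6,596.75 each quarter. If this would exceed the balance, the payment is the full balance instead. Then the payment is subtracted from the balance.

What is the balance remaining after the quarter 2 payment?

Quarter 1: opening $18,321.59; payment $6,596.75; balance $11,724.84
Quarter 2: opening $11,724.84; payment $6,596.75; balance $5,128.09

$5,128.09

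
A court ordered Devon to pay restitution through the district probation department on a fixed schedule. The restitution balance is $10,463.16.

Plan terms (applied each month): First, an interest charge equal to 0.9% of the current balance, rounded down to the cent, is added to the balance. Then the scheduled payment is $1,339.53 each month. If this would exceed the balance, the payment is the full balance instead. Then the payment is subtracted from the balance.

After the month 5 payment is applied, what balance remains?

$4,123.24

Month 1: opening $10,463.16; interest $94.16 → $10,557.32; payment $1,339.53; balance $9,217.79
Month 2: opening $9,217.79; interest $82.96 → $9,300.75; payment $1,339.53; balance $7,961.22
Month 3: opening $7,961.22; interest $71.65 → $8,032.87; payment $1,339.53; balance $6,693.34
Month 4: opening $6,693.34; interest $60.24 → $6,753.58; payment $1,339.53; balance $5,414.05
Month 5: opening $5,414.05; interest $48.72 → $5,462.77; payment $1,339.53; balance $4,123.24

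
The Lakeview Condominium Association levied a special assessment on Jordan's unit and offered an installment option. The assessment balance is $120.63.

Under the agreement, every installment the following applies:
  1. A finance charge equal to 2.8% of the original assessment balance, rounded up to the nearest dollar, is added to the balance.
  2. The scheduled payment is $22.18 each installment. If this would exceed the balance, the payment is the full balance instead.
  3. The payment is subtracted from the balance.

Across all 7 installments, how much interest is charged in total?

$28.00

# | Opening | Interest | Payment | End bal
1 | $120.63 | $4.00 | $22.18 | $102.45
2 | $102.45 | $4.00 | $22.18 | $84.27
3 | $84.27 | $4.00 | $22.18 | $66.09
4 | $66.09 | $4.00 | $22.18 | $47.91
5 | $47.91 | $4.00 | $22.18 | $29.73
6 | $29.73 | $4.00 | $22.18 | $11.55
7 | $11.55 | $4.00 | $15.55 | $0.00
Total interest: $4.00 + $4.00 + $4.00 + $4.00 + $4.00 + $4.00 + $4.00 = $28.00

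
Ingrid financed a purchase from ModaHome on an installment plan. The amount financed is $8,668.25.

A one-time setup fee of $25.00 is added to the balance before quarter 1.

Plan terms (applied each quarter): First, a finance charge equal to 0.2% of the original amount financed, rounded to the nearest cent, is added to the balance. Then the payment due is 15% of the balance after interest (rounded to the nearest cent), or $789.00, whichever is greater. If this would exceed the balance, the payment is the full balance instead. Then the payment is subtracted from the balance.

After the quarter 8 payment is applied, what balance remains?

$1,498.26

Quarter 1: opening $8,693.25; interest $17.34 → $8,710.59; payment $1,306.59; balance $7,404.00
Quarter 2: opening $7,404.00; interest $17.34 → $7,421.34; payment $1,113.20; balance $6,308.14
Quarter 3: opening $6,308.14; interest $17.34 → $6,325.48; payment $948.82; balance $5,376.66
Quarter 4: opening $5,376.66; interest $17.34 → $5,394.00; payment $809.10; balance $4,584.90
Quarter 5: opening $4,584.90; interest $17.34 → $4,602.24; payment $789.00; balance $3,813.24
Quarter 6: opening $3,813.24; interest $17.34 → $3,830.58; payment $789.00; balance $3,041.58
Quarter 7: opening $3,041.58; interest $17.34 → $3,058.92; payment $789.00; balance $2,269.92
Quarter 8: opening $2,269.92; interest $17.34 → $2,287.26; payment $789.00; balance $1,498.26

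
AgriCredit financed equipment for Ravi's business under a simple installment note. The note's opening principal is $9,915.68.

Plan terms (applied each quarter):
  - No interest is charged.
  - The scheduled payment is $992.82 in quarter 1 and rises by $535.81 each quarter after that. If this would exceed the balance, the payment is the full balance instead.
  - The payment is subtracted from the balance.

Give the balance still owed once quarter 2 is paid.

Quarter 1: opening $9,915.68; payment $992.82; balance $8,922.86
Quarter 2: opening $8,922.86; payment $1,528.63; balance $7,394.23

$7,394.23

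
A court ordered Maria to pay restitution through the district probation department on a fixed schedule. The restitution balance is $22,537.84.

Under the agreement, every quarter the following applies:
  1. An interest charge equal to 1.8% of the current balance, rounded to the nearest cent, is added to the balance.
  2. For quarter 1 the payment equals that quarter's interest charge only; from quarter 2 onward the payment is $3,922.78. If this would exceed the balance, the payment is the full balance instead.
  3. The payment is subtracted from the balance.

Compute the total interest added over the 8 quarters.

$1,875.38

Quarter 1: $22,537.84 +$405.68 interest = $22,943.52; pay $405.68 → $22,537.84
Quarter 2: $22,537.84 +$405.68 interest = $22,943.52; pay $3,922.78 → $19,020.74
Quarter 3: $19,020.74 +$342.37 interest = $19,363.11; pay $3,922.78 → $15,440.33
Quarter 4: $15,440.33 +$277.93 interest = $15,718.26; pay $3,922.78 → $11,795.48
Quarter 5: $11,795.48 +$212.32 interest = $12,007.80; pay $3,922.78 → $8,085.02
Quarter 6: $8,085.02 +$145.53 interest = $8,230.55; pay $3,922.78 → $4,307.77
Quarter 7: $4,307.77 +$77.54 interest = $4,385.31; pay $3,922.78 → $462.53
Quarter 8: $462.53 +$8.33 interest = $470.86; pay $470.86 → $0.00
Total interest: $405.68 + $405.68 + $342.37 + $277.93 + $212.32 + $145.53 + $77.54 + $8.33 = $1,875.38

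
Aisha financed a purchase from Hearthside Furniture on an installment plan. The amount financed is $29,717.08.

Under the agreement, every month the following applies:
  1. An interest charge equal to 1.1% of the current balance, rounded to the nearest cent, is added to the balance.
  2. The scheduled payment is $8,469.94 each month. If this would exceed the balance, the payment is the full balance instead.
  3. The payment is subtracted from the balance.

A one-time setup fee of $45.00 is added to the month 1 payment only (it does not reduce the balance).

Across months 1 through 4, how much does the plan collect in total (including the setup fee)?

Month 1: $29,717.08 +$326.89 interest = $30,043.97; pay $8,469.94 (+ $45.00 fee) → $21,574.03
Month 2: $21,574.03 +$237.31 interest = $21,811.34; pay $8,469.94 → $13,341.40
Month 3: $13,341.40 +$146.76 interest = $13,488.16; pay $8,469.94 → $5,018.22
Month 4: $5,018.22 +$55.20 interest = $5,073.42; pay $5,073.42 → $0.00
Total paid: $30,528.24

$30,528.24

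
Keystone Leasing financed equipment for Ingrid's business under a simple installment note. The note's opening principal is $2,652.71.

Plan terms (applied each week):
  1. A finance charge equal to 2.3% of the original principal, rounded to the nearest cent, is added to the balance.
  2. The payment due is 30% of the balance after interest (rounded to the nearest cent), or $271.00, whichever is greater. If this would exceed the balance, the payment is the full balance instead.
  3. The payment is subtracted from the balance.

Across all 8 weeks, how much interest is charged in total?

$488.08

Week 1: opening $2,652.71; interest $61.01 → $2,713.72; payment $814.12; balance $1,899.60
Week 2: opening $1,899.60; interest $61.01 → $1,960.61; payment $588.18; balance $1,372.43
Week 3: opening $1,372.43; interest $61.01 → $1,433.44; payment $430.03; balance $1,003.41
Week 4: opening $1,003.41; interest $61.01 → $1,064.42; payment $319.33; balance $745.09
Week 5: opening $745.09; interest $61.01 → $806.10; payment $271.00; balance $535.10
Week 6: opening $535.10; interest $61.01 → $596.11; payment $271.00; balance $325.11
Week 7: opening $325.11; interest $61.01 → $386.12; payment $271.00; balance $115.12
Week 8: opening $115.12; interest $61.01 → $176.13; payment $176.13; balance $0.00
Total interest: $61.01 + $61.01 + $61.01 + $61.01 + $61.01 + $61.01 + $61.01 + $61.01 = $488.08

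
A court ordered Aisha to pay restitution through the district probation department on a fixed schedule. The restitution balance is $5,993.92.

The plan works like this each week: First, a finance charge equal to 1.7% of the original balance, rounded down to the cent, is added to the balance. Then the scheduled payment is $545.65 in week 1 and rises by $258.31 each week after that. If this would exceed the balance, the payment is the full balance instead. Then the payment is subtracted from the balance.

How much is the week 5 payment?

$1,578.89

Week 1: opening $5,993.92; interest $101.89 → $6,095.81; payment $545.65; balance $5,550.16
Week 2: opening $5,550.16; interest $101.89 → $5,652.05; payment $803.96; balance $4,848.09
Week 3: opening $4,848.09; interest $101.89 → $4,949.98; payment $1,062.27; balance $3,887.71
Week 4: opening $3,887.71; interest $101.89 → $3,989.60; payment $1,320.58; balance $2,669.02
Week 5: opening $2,669.02; interest $101.89 → $2,770.91; payment $1,578.89; balance $1,192.02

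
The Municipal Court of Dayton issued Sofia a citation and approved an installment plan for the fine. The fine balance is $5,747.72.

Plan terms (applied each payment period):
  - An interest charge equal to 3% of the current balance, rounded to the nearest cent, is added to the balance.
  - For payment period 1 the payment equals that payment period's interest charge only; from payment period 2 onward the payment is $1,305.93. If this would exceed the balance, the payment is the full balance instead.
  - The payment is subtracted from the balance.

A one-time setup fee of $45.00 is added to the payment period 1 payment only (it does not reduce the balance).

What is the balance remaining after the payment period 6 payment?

# | Opening | Interest | Payment | Fee | End bal
1 | $5,747.72 | $172.43 | $172.43 | $45.00 | $5,747.72
2 | $5,747.72 | $172.43 | $1,305.93 | — | $4,614.22
3 | $4,614.22 | $138.43 | $1,305.93 | — | $3,446.72
4 | $3,446.72 | $103.40 | $1,305.93 | — | $2,244.19
5 | $2,244.19 | $67.33 | $1,305.93 | — | $1,005.59
6 | $1,005.59 | $30.17 | $1,035.76 | — | $0.00

$0.00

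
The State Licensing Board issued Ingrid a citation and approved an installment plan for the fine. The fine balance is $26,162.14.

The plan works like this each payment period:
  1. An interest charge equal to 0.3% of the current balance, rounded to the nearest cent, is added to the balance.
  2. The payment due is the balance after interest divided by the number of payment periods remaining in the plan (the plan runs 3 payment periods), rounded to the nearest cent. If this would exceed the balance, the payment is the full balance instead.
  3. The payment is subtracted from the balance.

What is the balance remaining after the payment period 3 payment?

Payment period 1: $26,162.14 +$78.49 interest = $26,240.63; pay $8,746.88 → $17,493.75
Payment period 2: $17,493.75 +$52.48 interest = $17,546.23; pay $8,773.12 → $8,773.11
Payment period 3: $8,773.11 +$26.32 interest = $8,799.43; pay $8,799.43 → $0.00

$0.00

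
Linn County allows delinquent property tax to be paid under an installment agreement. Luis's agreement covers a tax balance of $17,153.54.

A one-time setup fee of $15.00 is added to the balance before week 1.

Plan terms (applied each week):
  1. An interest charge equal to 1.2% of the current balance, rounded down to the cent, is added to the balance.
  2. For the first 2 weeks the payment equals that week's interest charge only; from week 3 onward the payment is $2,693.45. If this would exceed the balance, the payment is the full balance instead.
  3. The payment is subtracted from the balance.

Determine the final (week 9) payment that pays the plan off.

# | Opening | Interest | Payment | End bal
1 | $17,168.54 | $206.02 | $206.02 | $17,168.54
2 | $17,168.54 | $206.02 | $206.02 | $17,168.54
3 | $17,168.54 | $206.02 | $2,693.45 | $14,681.11
4 | $14,681.11 | $176.17 | $2,693.45 | $12,163.83
5 | $12,163.83 | $145.96 | $2,693.45 | $9,616.34
6 | $9,616.34 | $115.39 | $2,693.45 | $7,038.28
7 | $7,038.28 | $84.45 | $2,693.45 | $4,429.28
8 | $4,429.28 | $53.15 | $2,693.45 | $1,788.98
9 | $1,788.98 | $21.46 | $1,810.44 | $0.00

$1,810.44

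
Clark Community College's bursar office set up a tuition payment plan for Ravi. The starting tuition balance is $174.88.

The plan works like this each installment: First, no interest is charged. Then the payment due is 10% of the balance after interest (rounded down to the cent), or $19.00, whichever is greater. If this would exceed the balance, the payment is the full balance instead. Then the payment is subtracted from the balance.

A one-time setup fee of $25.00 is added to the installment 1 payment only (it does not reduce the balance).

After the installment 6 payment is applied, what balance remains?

Installment 1: opening $174.88; payment $19.00 (+ $25.00 fee); balance $155.88
Installment 2: opening $155.88; payment $19.00; balance $136.88
Installment 3: opening $136.88; payment $19.00; balance $117.88
Installment 4: opening $117.88; payment $19.00; balance $98.88
Installment 5: opening $98.88; payment $19.00; balance $79.88
Installment 6: opening $79.88; payment $19.00; balance $60.88

$60.88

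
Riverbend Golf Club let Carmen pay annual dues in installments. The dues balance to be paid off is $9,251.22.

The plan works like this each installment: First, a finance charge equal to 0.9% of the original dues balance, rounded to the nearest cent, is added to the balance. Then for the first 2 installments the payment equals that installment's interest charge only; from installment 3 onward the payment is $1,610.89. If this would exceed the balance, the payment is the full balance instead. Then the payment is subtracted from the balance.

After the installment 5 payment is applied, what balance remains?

$4,668.33

Installment 1: $9,251.22 +$83.26 interest = $9,334.48; pay $83.26 → $9,251.22
Installment 2: $9,251.22 +$83.26 interest = $9,334.48; pay $83.26 → $9,251.22
Installment 3: $9,251.22 +$83.26 interest = $9,334.48; pay $1,610.89 → $7,723.59
Installment 4: $7,723.59 +$83.26 interest = $7,806.85; pay $1,610.89 → $6,195.96
Installment 5: $6,195.96 +$83.26 interest = $6,279.22; pay $1,610.89 → $4,668.33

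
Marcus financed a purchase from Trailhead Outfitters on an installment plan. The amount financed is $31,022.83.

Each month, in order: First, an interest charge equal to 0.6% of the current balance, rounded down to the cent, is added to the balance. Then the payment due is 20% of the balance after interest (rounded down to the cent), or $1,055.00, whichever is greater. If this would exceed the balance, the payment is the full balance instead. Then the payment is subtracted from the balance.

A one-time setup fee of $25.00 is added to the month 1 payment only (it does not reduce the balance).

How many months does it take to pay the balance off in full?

14

Month 1: opening $31,022.83; interest $186.13 → $31,208.96; payment $6,241.79 (+ $25.00 fee); balance $24,967.17
Month 2: opening $24,967.17; interest $149.80 → $25,116.97; payment $5,023.39; balance $20,093.58
Month 3: opening $20,093.58; interest $120.56 → $20,214.14; payment $4,042.82; balance $16,171.32
Month 4: opening $16,171.32; interest $97.02 → $16,268.34; payment $3,253.66; balance $13,014.68
Month 5: opening $13,014.68; interest $78.08 → $13,092.76; payment $2,618.55; balance $10,474.21
Month 6: opening $10,474.21; interest $62.84 → $10,537.05; payment $2,107.41; balance $8,429.64
Month 7: opening $8,429.64; interest $50.57 → $8,480.21; payment $1,696.04; balance $6,784.17
Month 8: opening $6,784.17; interest $40.70 → $6,824.87; payment $1,364.97; balance $5,459.90
Month 9: opening $5,459.90; interest $32.75 → $5,492.65; payment $1,098.53; balance $4,394.12
Month 10: opening $4,394.12; interest $26.36 → $4,420.48; payment $1,055.00; balance $3,365.48
Month 11: opening $3,365.48; interest $20.19 → $3,385.67; payment $1,055.00; balance $2,330.67
Month 12: opening $2,330.67; interest $13.98 → $2,344.65; payment $1,055.00; balance $1,289.65
Month 13: opening $1,289.65; interest $7.73 → $1,297.38; payment $1,055.00; balance $242.38
Month 14: opening $242.38; interest $1.45 → $243.83; payment $243.83; balance $0.00
Balance reaches $0.00 in month 14.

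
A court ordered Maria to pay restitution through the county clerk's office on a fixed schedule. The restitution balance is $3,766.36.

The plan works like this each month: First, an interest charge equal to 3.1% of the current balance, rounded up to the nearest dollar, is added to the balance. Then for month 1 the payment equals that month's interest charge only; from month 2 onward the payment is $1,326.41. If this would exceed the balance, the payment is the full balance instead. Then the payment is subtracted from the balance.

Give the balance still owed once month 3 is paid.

$1,310.54

# | Opening | Interest | Payment | End bal
1 | $3,766.36 | $117.00 | $117.00 | $3,766.36
2 | $3,766.36 | $117.00 | $1,326.41 | $2,556.95
3 | $2,556.95 | $80.00 | $1,326.41 | $1,310.54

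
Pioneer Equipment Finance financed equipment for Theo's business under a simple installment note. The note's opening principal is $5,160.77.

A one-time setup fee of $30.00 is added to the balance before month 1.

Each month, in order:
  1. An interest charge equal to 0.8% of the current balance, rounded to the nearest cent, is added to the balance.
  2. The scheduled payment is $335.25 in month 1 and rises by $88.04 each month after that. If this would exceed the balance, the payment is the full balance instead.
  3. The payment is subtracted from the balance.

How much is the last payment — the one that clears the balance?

Month 1: opening $5,190.77; interest $41.53 → $5,232.30; payment $335.25; balance $4,897.05
Month 2: opening $4,897.05; interest $39.18 → $4,936.23; payment $423.29; balance $4,512.94
Month 3: opening $4,512.94; interest $36.10 → $4,549.04; payment $511.33; balance $4,037.71
Month 4: opening $4,037.71; interest $32.30 → $4,070.01; payment $599.37; balance $3,470.64
Month 5: opening $3,470.64; interest $27.77 → $3,498.41; payment $687.41; balance $2,811.00
Month 6: opening $2,811.00; interest $22.49 → $2,833.49; payment $775.45; balance $2,058.04
Month 7: opening $2,058.04; interest $16.46 → $2,074.50; payment $863.49; balance $1,211.01
Month 8: opening $1,211.01; interest $9.69 → $1,220.70; payment $951.53; balance $269.17
Month 9: opening $269.17; interest $2.15 → $271.32; payment $271.32; balance $0.00

$271.32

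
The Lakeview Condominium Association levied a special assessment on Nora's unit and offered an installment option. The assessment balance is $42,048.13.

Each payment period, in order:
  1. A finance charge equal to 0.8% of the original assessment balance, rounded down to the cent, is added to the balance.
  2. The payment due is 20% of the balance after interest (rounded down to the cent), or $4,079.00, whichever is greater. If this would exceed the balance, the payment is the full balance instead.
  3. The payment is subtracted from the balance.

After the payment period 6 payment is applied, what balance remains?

# | Opening | Interest | Payment | End bal
1 | $42,048.13 | $336.38 | $8,476.90 | $33,907.61
2 | $33,907.61 | $336.38 | $6,848.79 | $27,395.20
3 | $27,395.20 | $336.38 | $5,546.31 | $22,185.27
4 | $22,185.27 | $336.38 | $4,504.33 | $18,017.32
5 | $18,017.32 | $336.38 | $4,079.00 | $14,274.70
6 | $14,274.70 | $336.38 | $4,079.00 | $10,532.08

$10,532.08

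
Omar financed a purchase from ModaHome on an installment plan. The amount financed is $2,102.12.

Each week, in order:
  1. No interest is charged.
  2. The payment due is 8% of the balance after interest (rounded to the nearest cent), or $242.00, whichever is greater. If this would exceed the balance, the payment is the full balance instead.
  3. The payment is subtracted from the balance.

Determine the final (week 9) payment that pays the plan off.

$166.12

Week 1: opening $2,102.12; payment $242.00; balance $1,860.12
Week 2: opening $1,860.12; payment $242.00; balance $1,618.12
Week 3: opening $1,618.12; payment $242.00; balance $1,376.12
Week 4: opening $1,376.12; payment $242.00; balance $1,134.12
Week 5: opening $1,134.12; payment $242.00; balance $892.12
Week 6: opening $892.12; payment $242.00; balance $650.12
Week 7: opening $650.12; payment $242.00; balance $408.12
Week 8: opening $408.12; payment $242.00; balance $166.12
Week 9: opening $166.12; payment $166.12; balance $0.00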